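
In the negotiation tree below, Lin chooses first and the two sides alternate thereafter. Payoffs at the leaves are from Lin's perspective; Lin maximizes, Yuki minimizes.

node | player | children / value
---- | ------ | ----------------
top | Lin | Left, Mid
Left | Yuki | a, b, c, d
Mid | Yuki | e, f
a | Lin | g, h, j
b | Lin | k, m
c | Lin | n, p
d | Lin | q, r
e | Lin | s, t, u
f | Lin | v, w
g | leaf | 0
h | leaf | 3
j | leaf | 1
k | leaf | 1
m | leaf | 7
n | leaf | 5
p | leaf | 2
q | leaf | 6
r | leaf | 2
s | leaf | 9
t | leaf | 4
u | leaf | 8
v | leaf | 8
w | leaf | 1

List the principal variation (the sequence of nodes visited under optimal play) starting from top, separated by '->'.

a (Lin): max(0, 3, 1) = 3
b (Lin): max(1, 7) = 7
c (Lin): max(5, 2) = 5
d (Lin): max(6, 2) = 6
Left (Yuki): min(3, 7, 5, 6) = 3
e (Lin): max(9, 4, 8) = 9
f (Lin): max(8, 1) = 8
Mid (Yuki): min(9, 8) = 8
top (Lin): max(3, 8) = 8
At top, Lin picks Mid (highest: 8).
At Mid, Yuki picks f (lowest: 8).
At f, Lin picks v (highest: 8).
Terminal value 8.

top -> Mid -> f -> v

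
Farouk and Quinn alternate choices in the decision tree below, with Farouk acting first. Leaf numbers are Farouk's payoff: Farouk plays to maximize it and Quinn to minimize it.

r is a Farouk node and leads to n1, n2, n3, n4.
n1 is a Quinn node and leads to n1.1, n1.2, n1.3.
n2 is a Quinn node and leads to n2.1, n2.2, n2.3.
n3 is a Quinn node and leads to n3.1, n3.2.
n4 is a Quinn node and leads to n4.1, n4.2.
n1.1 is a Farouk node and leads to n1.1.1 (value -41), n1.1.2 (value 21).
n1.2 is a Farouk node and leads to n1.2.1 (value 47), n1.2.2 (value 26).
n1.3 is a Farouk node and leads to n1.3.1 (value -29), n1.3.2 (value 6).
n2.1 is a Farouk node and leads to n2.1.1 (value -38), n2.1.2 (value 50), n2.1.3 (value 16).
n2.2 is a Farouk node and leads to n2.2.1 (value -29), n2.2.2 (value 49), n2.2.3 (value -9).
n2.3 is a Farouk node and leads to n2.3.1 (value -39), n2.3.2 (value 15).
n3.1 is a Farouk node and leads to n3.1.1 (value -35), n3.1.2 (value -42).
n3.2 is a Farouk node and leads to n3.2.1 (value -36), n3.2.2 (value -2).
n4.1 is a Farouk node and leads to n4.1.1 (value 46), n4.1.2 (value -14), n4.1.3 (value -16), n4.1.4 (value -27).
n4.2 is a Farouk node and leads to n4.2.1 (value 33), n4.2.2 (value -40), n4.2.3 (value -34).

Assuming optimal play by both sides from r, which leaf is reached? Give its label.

n1.1 (Farouk): max(-41, 21) = 21
n1.2 (Farouk): max(47, 26) = 47
n1.3 (Farouk): max(-29, 6) = 6
n1 (Quinn): min(21, 47, 6) = 6
n2.1 (Farouk): max(-38, 50, 16) = 50
n2.2 (Farouk): max(-29, 49, -9) = 49
n2.3 (Farouk): max(-39, 15) = 15
n2 (Quinn): min(50, 49, 15) = 15
n3.1 (Farouk): max(-35, -42) = -35
n3.2 (Farouk): max(-36, -2) = -2
n3 (Quinn): min(-35, -2) = -35
n4.1 (Farouk): max(46, -14, -16, -27) = 46
n4.2 (Farouk): max(33, -40, -34) = 33
n4 (Quinn): min(46, 33) = 33
r (Farouk): max(6, 15, -35, 33) = 33
At r, Farouk picks n4 (highest: 33).
At n4, Quinn picks n4.2 (lowest: 33).
At n4.2, Farouk picks n4.2.1 (highest: 33).
Terminal value 33.

n4.2.1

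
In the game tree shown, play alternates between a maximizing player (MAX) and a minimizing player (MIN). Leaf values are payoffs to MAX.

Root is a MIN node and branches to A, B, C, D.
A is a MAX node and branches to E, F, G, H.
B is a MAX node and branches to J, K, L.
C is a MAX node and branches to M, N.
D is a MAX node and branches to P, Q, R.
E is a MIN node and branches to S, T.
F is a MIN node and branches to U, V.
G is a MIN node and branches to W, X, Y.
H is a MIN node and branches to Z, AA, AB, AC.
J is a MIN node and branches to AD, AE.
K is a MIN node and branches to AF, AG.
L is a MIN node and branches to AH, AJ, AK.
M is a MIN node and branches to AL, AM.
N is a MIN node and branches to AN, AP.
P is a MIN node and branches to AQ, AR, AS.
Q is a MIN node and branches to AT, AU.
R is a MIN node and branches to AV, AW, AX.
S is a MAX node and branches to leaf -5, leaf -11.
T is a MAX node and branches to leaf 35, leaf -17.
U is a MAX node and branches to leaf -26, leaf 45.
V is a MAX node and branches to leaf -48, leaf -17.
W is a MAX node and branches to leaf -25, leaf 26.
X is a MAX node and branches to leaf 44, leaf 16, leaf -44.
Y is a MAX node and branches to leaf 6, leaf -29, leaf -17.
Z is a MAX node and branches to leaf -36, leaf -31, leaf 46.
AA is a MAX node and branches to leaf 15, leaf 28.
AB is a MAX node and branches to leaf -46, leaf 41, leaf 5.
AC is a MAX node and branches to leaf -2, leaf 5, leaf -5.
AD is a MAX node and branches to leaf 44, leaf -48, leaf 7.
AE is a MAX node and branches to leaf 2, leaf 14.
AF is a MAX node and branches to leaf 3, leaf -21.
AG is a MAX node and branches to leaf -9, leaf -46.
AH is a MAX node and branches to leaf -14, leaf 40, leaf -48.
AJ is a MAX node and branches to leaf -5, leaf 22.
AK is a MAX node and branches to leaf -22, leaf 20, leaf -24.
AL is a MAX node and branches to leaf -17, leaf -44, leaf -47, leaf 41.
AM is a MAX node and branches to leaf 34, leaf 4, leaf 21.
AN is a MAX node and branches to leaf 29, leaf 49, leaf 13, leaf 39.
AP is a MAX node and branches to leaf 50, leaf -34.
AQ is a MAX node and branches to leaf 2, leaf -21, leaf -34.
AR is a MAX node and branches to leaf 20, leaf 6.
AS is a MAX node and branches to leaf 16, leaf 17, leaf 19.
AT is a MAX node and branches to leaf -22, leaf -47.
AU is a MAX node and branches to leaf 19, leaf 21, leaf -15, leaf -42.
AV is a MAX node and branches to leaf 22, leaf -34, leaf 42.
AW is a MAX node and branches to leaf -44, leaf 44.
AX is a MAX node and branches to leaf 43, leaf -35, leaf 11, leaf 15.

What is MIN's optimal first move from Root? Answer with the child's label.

S (MAX): max(-5, -11) = -5
T (MAX): max(35, -17) = 35
E (MIN): min(-5, 35) = -5
U (MAX): max(-26, 45) = 45
V (MAX): max(-48, -17) = -17
F (MIN): min(45, -17) = -17
W (MAX): max(-25, 26) = 26
X (MAX): max(44, 16, -44) = 44
Y (MAX): max(6, -29, -17) = 6
G (MIN): min(26, 44, 6) = 6
Z (MAX): max(-36, -31, 46) = 46
AA (MAX): max(15, 28) = 28
AB (MAX): max(-46, 41, 5) = 41
AC (MAX): max(-2, 5, -5) = 5
H (MIN): min(46, 28, 41, 5) = 5
A (MAX): max(-5, -17, 6, 5) = 6
AD (MAX): max(44, -48, 7) = 44
AE (MAX): max(2, 14) = 14
J (MIN): min(44, 14) = 14
AF (MAX): max(3, -21) = 3
AG (MAX): max(-9, -46) = -9
K (MIN): min(3, -9) = -9
AH (MAX): max(-14, 40, -48) = 40
AJ (MAX): max(-5, 22) = 22
AK (MAX): max(-22, 20, -24) = 20
L (MIN): min(40, 22, 20) = 20
B (MAX): max(14, -9, 20) = 20
AL (MAX): max(-17, -44, -47, 41) = 41
AM (MAX): max(34, 4, 21) = 34
M (MIN): min(41, 34) = 34
AN (MAX): max(29, 49, 13, 39) = 49
AP (MAX): max(50, -34) = 50
N (MIN): min(49, 50) = 49
C (MAX): max(34, 49) = 49
AQ (MAX): max(2, -21, -34) = 2
AR (MAX): max(20, 6) = 20
AS (MAX): max(16, 17, 19) = 19
P (MIN): min(2, 20, 19) = 2
AT (MAX): max(-22, -47) = -22
AU (MAX): max(19, 21, -15, -42) = 21
Q (MIN): min(-22, 21) = -22
AV (MAX): max(22, -34, 42) = 42
AW (MAX): max(-44, 44) = 44
AX (MAX): max(43, -35, 11, 15) = 43
R (MIN): min(42, 44, 43) = 42
D (MAX): max(2, -22, 42) = 42
Root (MIN): min(6, 20, 49, 42) = 6
MIN at Root wants the lowest of {A=6, B=20, C=49, D=42}, so chooses A.

A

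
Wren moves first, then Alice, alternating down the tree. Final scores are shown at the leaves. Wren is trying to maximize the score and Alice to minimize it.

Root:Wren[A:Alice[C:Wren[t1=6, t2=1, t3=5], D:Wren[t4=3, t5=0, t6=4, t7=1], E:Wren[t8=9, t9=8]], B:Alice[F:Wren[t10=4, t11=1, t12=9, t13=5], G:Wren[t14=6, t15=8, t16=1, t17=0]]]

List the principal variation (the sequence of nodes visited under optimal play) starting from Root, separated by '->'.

C (Wren): max(6, 1, 5) = 6
D (Wren): max(3, 0, 4, 1) = 4
E (Wren): max(9, 8) = 9
A (Alice): min(6, 4, 9) = 4
F (Wren): max(4, 1, 9, 5) = 9
G (Wren): max(6, 8, 1, 0) = 8
B (Alice): min(9, 8) = 8
Root (Wren): max(4, 8) = 8
At Root, Wren picks B (highest: 8).
At B, Alice picks G (lowest: 8).
At G, Wren picks t15 (highest: 8).
Terminal value 8.

Root -> B -> G -> t15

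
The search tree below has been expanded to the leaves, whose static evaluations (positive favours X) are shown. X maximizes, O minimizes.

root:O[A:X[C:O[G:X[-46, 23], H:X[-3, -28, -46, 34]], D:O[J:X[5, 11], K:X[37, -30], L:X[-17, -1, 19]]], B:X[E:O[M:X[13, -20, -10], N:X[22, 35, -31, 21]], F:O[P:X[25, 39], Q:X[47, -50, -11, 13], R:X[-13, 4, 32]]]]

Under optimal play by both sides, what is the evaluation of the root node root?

23

G (X): max(-46, 23) = 23
H (X): max(-3, -28, -46, 34) = 34
C (O): min(23, 34) = 23
J (X): max(5, 11) = 11
K (X): max(37, -30) = 37
L (X): max(-17, -1, 19) = 19
D (O): min(11, 37, 19) = 11
A (X): max(23, 11) = 23
M (X): max(13, -20, -10) = 13
N (X): max(22, 35, -31, 21) = 35
E (O): min(13, 35) = 13
P (X): max(25, 39) = 39
Q (X): max(47, -50, -11, 13) = 47
R (X): max(-13, 4, 32) = 32
F (O): min(39, 47, 32) = 32
B (X): max(13, 32) = 32
root (O): min(23, 32) = 23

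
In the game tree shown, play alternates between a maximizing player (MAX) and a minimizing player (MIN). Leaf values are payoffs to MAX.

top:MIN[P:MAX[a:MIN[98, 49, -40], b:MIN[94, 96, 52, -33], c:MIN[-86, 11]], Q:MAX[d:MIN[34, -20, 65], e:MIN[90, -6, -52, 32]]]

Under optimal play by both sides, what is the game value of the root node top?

-33

a (MIN): min(98, 49, -40) = -40
b (MIN): min(94, 96, 52, -33) = -33
c (MIN): min(-86, 11) = -86
P (MAX): max(-40, -33, -86) = -33
d (MIN): min(34, -20, 65) = -20
e (MIN): min(90, -6, -52, 32) = -52
Q (MAX): max(-20, -52) = -20
top (MIN): min(-33, -20) = -33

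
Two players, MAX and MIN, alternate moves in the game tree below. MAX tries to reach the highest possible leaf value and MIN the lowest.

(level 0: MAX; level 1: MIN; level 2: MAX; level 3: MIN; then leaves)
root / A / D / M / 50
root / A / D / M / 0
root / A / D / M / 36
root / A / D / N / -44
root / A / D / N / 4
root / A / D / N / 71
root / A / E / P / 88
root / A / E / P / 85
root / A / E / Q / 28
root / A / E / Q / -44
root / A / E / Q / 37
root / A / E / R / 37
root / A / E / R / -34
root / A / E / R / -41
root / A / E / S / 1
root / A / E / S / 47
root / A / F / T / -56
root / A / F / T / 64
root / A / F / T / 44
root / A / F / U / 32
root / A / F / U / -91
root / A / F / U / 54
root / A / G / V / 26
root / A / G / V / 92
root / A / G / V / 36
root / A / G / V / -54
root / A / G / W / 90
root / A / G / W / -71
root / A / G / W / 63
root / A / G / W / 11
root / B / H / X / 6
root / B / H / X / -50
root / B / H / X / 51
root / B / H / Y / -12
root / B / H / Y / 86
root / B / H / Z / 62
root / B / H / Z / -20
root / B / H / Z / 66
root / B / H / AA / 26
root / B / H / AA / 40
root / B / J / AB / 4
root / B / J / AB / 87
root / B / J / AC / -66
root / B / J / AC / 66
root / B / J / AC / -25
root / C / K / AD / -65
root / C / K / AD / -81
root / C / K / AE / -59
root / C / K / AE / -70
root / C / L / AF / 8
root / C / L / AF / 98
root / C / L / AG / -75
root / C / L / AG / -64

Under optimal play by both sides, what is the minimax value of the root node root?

M (MIN): min(50, 0, 36) = 0
N (MIN): min(-44, 4, 71) = -44
D (MAX): max(0, -44) = 0
P (MIN): min(88, 85) = 85
Q (MIN): min(28, -44, 37) = -44
R (MIN): min(37, -34, -41) = -41
S (MIN): min(1, 47) = 1
E (MAX): max(85, -44, -41, 1) = 85
T (MIN): min(-56, 64, 44) = -56
U (MIN): min(32, -91, 54) = -91
F (MAX): max(-56, -91) = -56
V (MIN): min(26, 92, 36, -54) = -54
W (MIN): min(90, -71, 63, 11) = -71
G (MAX): max(-54, -71) = -54
A (MIN): min(0, 85, -56, -54) = -56
X (MIN): min(6, -50, 51) = -50
Y (MIN): min(-12, 86) = -12
Z (MIN): min(62, -20, 66) = -20
AA (MIN): min(26, 40) = 26
H (MAX): max(-50, -12, -20, 26) = 26
AB (MIN): min(4, 87) = 4
AC (MIN): min(-66, 66, -25) = -66
J (MAX): max(4, -66) = 4
B (MIN): min(26, 4) = 4
AD (MIN): min(-65, -81) = -81
AE (MIN): min(-59, -70) = -70
K (MAX): max(-81, -70) = -70
AF (MIN): min(8, 98) = 8
AG (MIN): min(-75, -64) = -75
L (MAX): max(8, -75) = 8
C (MIN): min(-70, 8) = -70
root (MAX): max(-56, 4, -70) = 4

4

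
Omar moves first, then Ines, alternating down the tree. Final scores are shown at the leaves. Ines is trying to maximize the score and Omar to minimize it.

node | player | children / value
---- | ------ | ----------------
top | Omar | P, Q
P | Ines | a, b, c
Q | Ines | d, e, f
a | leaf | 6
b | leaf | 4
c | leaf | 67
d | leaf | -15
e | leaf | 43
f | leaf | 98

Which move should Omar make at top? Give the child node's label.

P (Ines): max(6, 4, 67) = 67
Q (Ines): max(-15, 43, 98) = 98
top (Omar): min(67, 98) = 67
Omar at top wants the lowest of {P=67, Q=98}, so chooses P.

P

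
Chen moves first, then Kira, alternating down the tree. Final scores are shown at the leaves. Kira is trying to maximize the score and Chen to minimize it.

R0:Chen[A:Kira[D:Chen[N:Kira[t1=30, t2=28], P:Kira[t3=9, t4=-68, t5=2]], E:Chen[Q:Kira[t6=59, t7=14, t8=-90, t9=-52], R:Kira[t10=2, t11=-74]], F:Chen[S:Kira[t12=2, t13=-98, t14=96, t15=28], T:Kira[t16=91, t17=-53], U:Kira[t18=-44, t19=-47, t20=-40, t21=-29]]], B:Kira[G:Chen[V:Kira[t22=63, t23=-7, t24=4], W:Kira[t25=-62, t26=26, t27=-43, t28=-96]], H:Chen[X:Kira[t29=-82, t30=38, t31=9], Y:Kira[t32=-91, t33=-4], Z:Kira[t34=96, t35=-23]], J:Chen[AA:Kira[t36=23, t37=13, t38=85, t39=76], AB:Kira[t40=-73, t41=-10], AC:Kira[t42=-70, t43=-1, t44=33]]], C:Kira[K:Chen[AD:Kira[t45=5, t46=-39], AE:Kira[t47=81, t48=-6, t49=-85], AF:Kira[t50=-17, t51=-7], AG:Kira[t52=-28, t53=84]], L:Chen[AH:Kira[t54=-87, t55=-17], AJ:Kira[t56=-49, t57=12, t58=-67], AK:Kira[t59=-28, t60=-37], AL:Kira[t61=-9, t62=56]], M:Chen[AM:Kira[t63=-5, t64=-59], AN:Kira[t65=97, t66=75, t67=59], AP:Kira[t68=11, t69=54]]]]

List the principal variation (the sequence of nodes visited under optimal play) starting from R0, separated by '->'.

R0 -> C -> M -> AM -> t63

N (Kira): max(30, 28) = 30
P (Kira): max(9, -68, 2) = 9
D (Chen): min(30, 9) = 9
Q (Kira): max(59, 14, -90, -52) = 59
R (Kira): max(2, -74) = 2
E (Chen): min(59, 2) = 2
S (Kira): max(2, -98, 96, 28) = 96
T (Kira): max(91, -53) = 91
U (Kira): max(-44, -47, -40, -29) = -29
F (Chen): min(96, 91, -29) = -29
A (Kira): max(9, 2, -29) = 9
V (Kira): max(63, -7, 4) = 63
W (Kira): max(-62, 26, -43, -96) = 26
G (Chen): min(63, 26) = 26
X (Kira): max(-82, 38, 9) = 38
Y (Kira): max(-91, -4) = -4
Z (Kira): max(96, -23) = 96
H (Chen): min(38, -4, 96) = -4
AA (Kira): max(23, 13, 85, 76) = 85
AB (Kira): max(-73, -10) = -10
AC (Kira): max(-70, -1, 33) = 33
J (Chen): min(85, -10, 33) = -10
B (Kira): max(26, -4, -10) = 26
AD (Kira): max(5, -39) = 5
AE (Kira): max(81, -6, -85) = 81
AF (Kira): max(-17, -7) = -7
AG (Kira): max(-28, 84) = 84
K (Chen): min(5, 81, -7, 84) = -7
AH (Kira): max(-87, -17) = -17
AJ (Kira): max(-49, 12, -67) = 12
AK (Kira): max(-28, -37) = -28
AL (Kira): max(-9, 56) = 56
L (Chen): min(-17, 12, -28, 56) = -28
AM (Kira): max(-5, -59) = -5
AN (Kira): max(97, 75, 59) = 97
AP (Kira): max(11, 54) = 54
M (Chen): min(-5, 97, 54) = -5
C (Kira): max(-7, -28, -5) = -5
R0 (Chen): min(9, 26, -5) = -5
At R0, Chen picks C (lowest: -5).
At C, Kira picks M (highest: -5).
At M, Chen picks AM (lowest: -5).
At AM, Kira picks t63 (highest: -5).
Terminal value -5.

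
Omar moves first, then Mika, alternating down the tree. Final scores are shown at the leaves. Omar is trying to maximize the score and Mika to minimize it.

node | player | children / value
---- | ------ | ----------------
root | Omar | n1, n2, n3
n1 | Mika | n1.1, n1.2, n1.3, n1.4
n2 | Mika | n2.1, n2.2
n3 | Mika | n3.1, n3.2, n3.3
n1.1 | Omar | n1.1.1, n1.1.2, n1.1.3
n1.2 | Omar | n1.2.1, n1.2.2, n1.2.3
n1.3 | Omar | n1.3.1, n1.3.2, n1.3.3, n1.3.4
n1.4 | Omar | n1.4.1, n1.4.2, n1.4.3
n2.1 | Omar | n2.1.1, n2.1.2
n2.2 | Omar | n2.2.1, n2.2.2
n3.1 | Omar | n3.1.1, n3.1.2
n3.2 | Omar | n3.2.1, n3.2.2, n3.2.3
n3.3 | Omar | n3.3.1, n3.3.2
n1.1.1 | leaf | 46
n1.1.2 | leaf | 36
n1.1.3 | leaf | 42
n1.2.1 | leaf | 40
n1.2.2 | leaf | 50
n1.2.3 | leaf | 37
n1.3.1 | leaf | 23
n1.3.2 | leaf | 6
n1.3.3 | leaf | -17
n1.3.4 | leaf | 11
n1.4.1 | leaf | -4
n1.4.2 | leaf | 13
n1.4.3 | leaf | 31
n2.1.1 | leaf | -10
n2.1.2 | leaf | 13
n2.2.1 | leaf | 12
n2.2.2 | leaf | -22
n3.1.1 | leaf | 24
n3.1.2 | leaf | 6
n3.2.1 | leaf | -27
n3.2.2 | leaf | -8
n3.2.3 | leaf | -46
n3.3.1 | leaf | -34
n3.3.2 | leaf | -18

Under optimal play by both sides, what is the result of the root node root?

n1.1 (Omar): max(46, 36, 42) = 46
n1.2 (Omar): max(40, 50, 37) = 50
n1.3 (Omar): max(23, 6, -17, 11) = 23
n1.4 (Omar): max(-4, 13, 31) = 31
n1 (Mika): min(46, 50, 23, 31) = 23
n2.1 (Omar): max(-10, 13) = 13
n2.2 (Omar): max(12, -22) = 12
n2 (Mika): min(13, 12) = 12
n3.1 (Omar): max(24, 6) = 24
n3.2 (Omar): max(-27, -8, -46) = -8
n3.3 (Omar): max(-34, -18) = -18
n3 (Mika): min(24, -8, -18) = -18
root (Omar): max(23, 12, -18) = 23

23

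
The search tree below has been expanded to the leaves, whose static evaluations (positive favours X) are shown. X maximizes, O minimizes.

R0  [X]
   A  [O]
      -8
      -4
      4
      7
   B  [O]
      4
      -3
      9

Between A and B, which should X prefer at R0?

B

A (O): min(-8, -4, 4, 7) = -8
B (O): min(4, -3, 9) = -3
X prefers the higher value; A=-8, B=-3. B is better since -3 > -8.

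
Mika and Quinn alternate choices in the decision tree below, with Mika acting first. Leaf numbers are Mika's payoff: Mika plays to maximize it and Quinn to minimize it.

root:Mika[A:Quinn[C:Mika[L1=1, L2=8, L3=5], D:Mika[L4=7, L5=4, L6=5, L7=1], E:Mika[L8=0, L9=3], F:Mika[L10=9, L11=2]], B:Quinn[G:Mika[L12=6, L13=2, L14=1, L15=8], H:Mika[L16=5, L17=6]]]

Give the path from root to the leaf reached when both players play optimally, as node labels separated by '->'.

root -> B -> H -> L17

C (Mika): max(1, 8, 5) = 8
D (Mika): max(7, 4, 5, 1) = 7
E (Mika): max(0, 3) = 3
F (Mika): max(9, 2) = 9
A (Quinn): min(8, 7, 3, 9) = 3
G (Mika): max(6, 2, 1, 8) = 8
H (Mika): max(5, 6) = 6
B (Quinn): min(8, 6) = 6
root (Mika): max(3, 6) = 6
At root, Mika picks B (highest: 6).
At B, Quinn picks H (lowest: 6).
At H, Mika picks L17 (highest: 6).
Terminal value 6.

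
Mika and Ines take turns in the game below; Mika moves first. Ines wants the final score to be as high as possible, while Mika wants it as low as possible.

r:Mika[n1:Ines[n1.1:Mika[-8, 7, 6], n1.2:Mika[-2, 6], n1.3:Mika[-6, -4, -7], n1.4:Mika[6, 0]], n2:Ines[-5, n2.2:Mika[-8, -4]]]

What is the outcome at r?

n1.1 (Mika): min(-8, 7, 6) = -8
n1.2 (Mika): min(-2, 6) = -2
n1.3 (Mika): min(-6, -4, -7) = -7
n1.4 (Mika): min(6, 0) = 0
n1 (Ines): max(-8, -2, -7, 0) = 0
n2.2 (Mika): min(-8, -4) = -8
n2 (Ines): max(-5, -8) = -5
r (Mika): min(0, -5) = -5

-5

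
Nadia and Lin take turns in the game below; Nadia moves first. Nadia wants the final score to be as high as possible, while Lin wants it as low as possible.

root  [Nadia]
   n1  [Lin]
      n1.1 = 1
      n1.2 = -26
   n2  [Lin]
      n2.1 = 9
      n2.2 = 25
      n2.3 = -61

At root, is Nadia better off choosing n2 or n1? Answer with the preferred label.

n2 (Lin): min(9, 25, -61) = -61
n1 (Lin): min(1, -26) = -26
Nadia prefers the higher value; n2=-61, n1=-26. n1 is better since -26 > -61.

n1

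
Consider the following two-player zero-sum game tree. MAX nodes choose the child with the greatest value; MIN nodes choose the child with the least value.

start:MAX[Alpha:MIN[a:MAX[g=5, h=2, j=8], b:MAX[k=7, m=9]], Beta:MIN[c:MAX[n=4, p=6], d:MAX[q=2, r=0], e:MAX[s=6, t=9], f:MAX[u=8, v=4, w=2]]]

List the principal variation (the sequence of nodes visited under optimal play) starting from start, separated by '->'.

a (MAX): max(5, 2, 8) = 8
b (MAX): max(7, 9) = 9
Alpha (MIN): min(8, 9) = 8
c (MAX): max(4, 6) = 6
d (MAX): max(2, 0) = 2
e (MAX): max(6, 9) = 9
f (MAX): max(8, 4, 2) = 8
Beta (MIN): min(6, 2, 9, 8) = 2
start (MAX): max(8, 2) = 8
At start, MAX picks Alpha (highest: 8).
At Alpha, MIN picks a (lowest: 8).
At a, MAX picks j (highest: 8).
Terminal value 8.

start -> Alpha -> a -> j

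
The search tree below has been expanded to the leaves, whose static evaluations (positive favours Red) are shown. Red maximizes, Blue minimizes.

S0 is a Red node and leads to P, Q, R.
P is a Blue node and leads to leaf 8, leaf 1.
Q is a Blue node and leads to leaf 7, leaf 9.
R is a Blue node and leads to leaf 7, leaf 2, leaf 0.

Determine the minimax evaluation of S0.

7

P (Blue): min(8, 1) = 1
Q (Blue): min(7, 9) = 7
R (Blue): min(7, 2, 0) = 0
S0 (Red): max(1, 7, 0) = 7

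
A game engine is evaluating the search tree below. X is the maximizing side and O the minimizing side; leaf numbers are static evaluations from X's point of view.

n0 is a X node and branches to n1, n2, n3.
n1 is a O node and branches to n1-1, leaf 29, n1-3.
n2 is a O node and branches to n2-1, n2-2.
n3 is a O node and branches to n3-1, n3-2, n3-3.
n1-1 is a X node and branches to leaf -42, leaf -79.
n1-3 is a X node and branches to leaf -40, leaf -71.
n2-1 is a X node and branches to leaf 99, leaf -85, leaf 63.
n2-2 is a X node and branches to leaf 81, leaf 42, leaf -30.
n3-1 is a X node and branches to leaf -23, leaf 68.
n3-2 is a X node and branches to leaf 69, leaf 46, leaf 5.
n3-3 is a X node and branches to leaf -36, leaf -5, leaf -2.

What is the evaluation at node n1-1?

-42

n1-1 (X): max(-42, -79) = -42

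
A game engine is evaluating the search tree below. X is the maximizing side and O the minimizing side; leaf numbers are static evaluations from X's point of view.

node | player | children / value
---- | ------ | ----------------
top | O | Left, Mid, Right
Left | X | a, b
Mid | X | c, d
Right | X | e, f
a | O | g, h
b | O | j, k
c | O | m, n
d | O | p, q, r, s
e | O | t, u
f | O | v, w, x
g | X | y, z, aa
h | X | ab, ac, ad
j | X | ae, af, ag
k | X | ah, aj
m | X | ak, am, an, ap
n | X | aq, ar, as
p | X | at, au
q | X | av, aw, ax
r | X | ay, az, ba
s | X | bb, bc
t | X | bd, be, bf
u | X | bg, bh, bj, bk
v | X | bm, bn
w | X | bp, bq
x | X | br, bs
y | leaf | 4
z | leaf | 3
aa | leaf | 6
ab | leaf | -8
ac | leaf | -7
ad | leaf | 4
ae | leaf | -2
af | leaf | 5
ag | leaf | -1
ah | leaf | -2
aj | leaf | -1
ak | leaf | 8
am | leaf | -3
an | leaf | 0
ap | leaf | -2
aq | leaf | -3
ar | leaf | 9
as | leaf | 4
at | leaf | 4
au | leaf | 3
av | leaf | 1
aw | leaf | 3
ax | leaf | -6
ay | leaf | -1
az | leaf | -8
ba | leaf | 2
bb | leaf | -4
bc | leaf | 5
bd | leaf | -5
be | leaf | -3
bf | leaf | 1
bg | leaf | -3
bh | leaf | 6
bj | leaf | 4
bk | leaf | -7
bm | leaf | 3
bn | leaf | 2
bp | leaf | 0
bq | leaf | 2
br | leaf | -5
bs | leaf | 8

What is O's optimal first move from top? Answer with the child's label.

g (X): max(4, 3, 6) = 6
h (X): max(-8, -7, 4) = 4
a (O): min(6, 4) = 4
j (X): max(-2, 5, -1) = 5
k (X): max(-2, -1) = -1
b (O): min(5, -1) = -1
Left (X): max(4, -1) = 4
m (X): max(8, -3, 0, -2) = 8
n (X): max(-3, 9, 4) = 9
c (O): min(8, 9) = 8
p (X): max(4, 3) = 4
q (X): max(1, 3, -6) = 3
r (X): max(-1, -8, 2) = 2
s (X): max(-4, 5) = 5
d (O): min(4, 3, 2, 5) = 2
Mid (X): max(8, 2) = 8
t (X): max(-5, -3, 1) = 1
u (X): max(-3, 6, 4, -7) = 6
e (O): min(1, 6) = 1
v (X): max(3, 2) = 3
w (X): max(0, 2) = 2
x (X): max(-5, 8) = 8
f (O): min(3, 2, 8) = 2
Right (X): max(1, 2) = 2
top (O): min(4, 8, 2) = 2
O at top wants the lowest of {Left=4, Mid=8, Right=2}, so chooses Right.

Right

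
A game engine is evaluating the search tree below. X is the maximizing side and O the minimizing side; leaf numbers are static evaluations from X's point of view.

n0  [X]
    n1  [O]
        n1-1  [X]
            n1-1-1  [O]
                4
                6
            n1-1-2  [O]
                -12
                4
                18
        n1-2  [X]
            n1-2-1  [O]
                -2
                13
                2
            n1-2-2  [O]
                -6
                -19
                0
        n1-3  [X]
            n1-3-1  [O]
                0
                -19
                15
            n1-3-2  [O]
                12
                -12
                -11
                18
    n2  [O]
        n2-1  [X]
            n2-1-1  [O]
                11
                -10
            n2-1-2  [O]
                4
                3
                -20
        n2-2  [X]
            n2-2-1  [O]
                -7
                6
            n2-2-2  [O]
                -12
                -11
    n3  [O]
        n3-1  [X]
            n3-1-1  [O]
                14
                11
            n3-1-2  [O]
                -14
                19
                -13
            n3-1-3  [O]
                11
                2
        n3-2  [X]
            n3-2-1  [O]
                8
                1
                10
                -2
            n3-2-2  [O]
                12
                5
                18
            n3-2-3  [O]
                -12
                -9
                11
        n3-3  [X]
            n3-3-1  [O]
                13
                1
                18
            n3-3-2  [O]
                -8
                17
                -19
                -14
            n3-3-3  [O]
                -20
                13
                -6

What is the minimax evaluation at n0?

n1-1-1 (O): min(4, 6) = 4
n1-1-2 (O): min(-12, 4, 18) = -12
n1-1 (X): max(4, -12) = 4
n1-2-1 (O): min(-2, 13, 2) = -2
n1-2-2 (O): min(-6, -19, 0) = -19
n1-2 (X): max(-2, -19) = -2
n1-3-1 (O): min(0, -19, 15) = -19
n1-3-2 (O): min(12, -12, -11, 18) = -12
n1-3 (X): max(-19, -12) = -12
n1 (O): min(4, -2, -12) = -12
n2-1-1 (O): min(11, -10) = -10
n2-1-2 (O): min(4, 3, -20) = -20
n2-1 (X): max(-10, -20) = -10
n2-2-1 (O): min(-7, 6) = -7
n2-2-2 (O): min(-12, -11) = -12
n2-2 (X): max(-7, -12) = -7
n2 (O): min(-10, -7) = -10
n3-1-1 (O): min(14, 11) = 11
n3-1-2 (O): min(-14, 19, -13) = -14
n3-1-3 (O): min(11, 2) = 2
n3-1 (X): max(11, -14, 2) = 11
n3-2-1 (O): min(8, 1, 10, -2) = -2
n3-2-2 (O): min(12, 5, 18) = 5
n3-2-3 (O): min(-12, -9, 11) = -12
n3-2 (X): max(-2, 5, -12) = 5
n3-3-1 (O): min(13, 1, 18) = 1
n3-3-2 (O): min(-8, 17, -19, -14) = -19
n3-3-3 (O): min(-20, 13, -6) = -20
n3-3 (X): max(1, -19, -20) = 1
n3 (O): min(11, 5, 1) = 1
n0 (X): max(-12, -10, 1) = 1

1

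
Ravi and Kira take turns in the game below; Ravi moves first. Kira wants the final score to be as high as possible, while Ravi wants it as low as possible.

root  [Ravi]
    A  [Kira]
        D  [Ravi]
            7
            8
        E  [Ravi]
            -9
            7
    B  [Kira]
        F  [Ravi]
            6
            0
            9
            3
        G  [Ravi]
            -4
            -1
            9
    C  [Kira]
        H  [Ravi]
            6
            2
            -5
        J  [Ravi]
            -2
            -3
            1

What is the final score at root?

D (Ravi): min(7, 8) = 7
E (Ravi): min(-9, 7) = -9
A (Kira): max(7, -9) = 7
F (Ravi): min(6, 0, 9, 3) = 0
G (Ravi): min(-4, -1, 9) = -4
B (Kira): max(0, -4) = 0
H (Ravi): min(6, 2, -5) = -5
J (Ravi): min(-2, -3, 1) = -3
C (Kira): max(-5, -3) = -3
root (Ravi): min(7, 0, -3) = -3

-3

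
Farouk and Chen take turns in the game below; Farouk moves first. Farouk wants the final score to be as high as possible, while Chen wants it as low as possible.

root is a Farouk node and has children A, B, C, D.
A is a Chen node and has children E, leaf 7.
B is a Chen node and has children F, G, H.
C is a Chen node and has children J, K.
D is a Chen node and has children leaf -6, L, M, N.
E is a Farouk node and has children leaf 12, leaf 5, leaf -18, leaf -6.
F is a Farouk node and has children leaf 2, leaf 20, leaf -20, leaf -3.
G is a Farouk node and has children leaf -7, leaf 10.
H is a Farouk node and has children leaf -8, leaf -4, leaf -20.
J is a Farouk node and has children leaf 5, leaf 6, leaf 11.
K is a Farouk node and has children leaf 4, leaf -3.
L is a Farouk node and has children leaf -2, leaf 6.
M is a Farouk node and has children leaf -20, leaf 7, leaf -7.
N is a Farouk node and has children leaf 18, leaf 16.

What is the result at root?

7

E (Farouk): max(12, 5, -18, -6) = 12
A (Chen): min(12, 7) = 7
F (Farouk): max(2, 20, -20, -3) = 20
G (Farouk): max(-7, 10) = 10
H (Farouk): max(-8, -4, -20) = -4
B (Chen): min(20, 10, -4) = -4
J (Farouk): max(5, 6, 11) = 11
K (Farouk): max(4, -3) = 4
C (Chen): min(11, 4) = 4
L (Farouk): max(-2, 6) = 6
M (Farouk): max(-20, 7, -7) = 7
N (Farouk): max(18, 16) = 18
D (Chen): min(-6, 6, 7, 18) = -6
root (Farouk): max(7, -4, 4, -6) = 7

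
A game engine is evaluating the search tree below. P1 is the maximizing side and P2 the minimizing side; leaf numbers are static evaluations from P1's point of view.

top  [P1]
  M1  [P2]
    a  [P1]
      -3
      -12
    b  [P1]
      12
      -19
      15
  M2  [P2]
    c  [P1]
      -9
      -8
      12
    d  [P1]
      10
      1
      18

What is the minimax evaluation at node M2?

c (P1): max(-9, -8, 12) = 12
d (P1): max(10, 1, 18) = 18
M2 (P2): min(12, 18) = 12

12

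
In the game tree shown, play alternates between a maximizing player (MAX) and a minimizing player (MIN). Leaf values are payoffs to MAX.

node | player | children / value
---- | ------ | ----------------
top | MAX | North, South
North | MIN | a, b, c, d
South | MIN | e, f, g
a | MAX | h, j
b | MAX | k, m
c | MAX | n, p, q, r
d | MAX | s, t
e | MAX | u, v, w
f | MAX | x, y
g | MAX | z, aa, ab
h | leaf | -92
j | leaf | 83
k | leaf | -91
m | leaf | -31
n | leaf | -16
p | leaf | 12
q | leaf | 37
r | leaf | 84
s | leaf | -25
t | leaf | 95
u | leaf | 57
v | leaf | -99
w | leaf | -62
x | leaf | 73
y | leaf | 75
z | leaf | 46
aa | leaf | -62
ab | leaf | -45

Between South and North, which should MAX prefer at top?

South

e (MAX): max(57, -99, -62) = 57
f (MAX): max(73, 75) = 75
g (MAX): max(46, -62, -45) = 46
South (MIN): min(57, 75, 46) = 46
a (MAX): max(-92, 83) = 83
b (MAX): max(-91, -31) = -31
c (MAX): max(-16, 12, 37, 84) = 84
d (MAX): max(-25, 95) = 95
North (MIN): min(83, -31, 84, 95) = -31
MAX prefers the higher value; South=46, North=-31. South is better since 46 > -31.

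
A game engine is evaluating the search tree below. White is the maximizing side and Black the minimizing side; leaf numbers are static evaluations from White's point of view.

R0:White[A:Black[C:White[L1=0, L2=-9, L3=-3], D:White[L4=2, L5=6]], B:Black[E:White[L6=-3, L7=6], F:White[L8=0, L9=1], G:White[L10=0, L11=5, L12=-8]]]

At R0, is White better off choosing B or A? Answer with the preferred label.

E (White): max(-3, 6) = 6
F (White): max(0, 1) = 1
G (White): max(0, 5, -8) = 5
B (Black): min(6, 1, 5) = 1
C (White): max(0, -9, -3) = 0
D (White): max(2, 6) = 6
A (Black): min(0, 6) = 0
White prefers the higher value; B=1, A=0. B is better since 1 > 0.

B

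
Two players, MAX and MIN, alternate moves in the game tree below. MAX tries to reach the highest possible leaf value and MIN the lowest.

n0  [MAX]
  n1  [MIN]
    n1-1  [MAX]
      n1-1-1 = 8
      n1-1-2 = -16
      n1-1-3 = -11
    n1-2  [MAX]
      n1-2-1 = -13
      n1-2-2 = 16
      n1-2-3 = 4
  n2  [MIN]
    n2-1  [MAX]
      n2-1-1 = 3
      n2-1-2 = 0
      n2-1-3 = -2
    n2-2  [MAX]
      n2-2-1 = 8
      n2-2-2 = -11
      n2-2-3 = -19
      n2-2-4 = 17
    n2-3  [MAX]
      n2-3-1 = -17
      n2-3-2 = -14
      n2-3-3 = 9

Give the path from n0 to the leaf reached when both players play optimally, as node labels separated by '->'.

n1-1 (MAX): max(8, -16, -11) = 8
n1-2 (MAX): max(-13, 16, 4) = 16
n1 (MIN): min(8, 16) = 8
n2-1 (MAX): max(3, 0, -2) = 3
n2-2 (MAX): max(8, -11, -19, 17) = 17
n2-3 (MAX): max(-17, -14, 9) = 9
n2 (MIN): min(3, 17, 9) = 3
n0 (MAX): max(8, 3) = 8
At n0, MAX picks n1 (highest: 8).
At n1, MIN picks n1-1 (lowest: 8).
At n1-1, MAX picks n1-1-1 (highest: 8).
Terminal value 8.

n0 -> n1 -> n1-1 -> n1-1-1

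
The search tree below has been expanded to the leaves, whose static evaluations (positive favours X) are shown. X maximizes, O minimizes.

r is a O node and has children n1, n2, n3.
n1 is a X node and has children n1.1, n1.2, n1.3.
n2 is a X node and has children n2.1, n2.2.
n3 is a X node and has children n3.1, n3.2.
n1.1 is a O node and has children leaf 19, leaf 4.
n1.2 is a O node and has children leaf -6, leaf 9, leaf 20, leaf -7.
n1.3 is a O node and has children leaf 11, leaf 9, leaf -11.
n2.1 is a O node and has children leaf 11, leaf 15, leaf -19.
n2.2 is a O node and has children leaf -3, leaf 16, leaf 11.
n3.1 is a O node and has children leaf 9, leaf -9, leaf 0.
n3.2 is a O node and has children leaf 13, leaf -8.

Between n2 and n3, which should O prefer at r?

n2.1 (O): min(11, 15, -19) = -19
n2.2 (O): min(-3, 16, 11) = -3
n2 (X): max(-19, -3) = -3
n3.1 (O): min(9, -9, 0) = -9
n3.2 (O): min(13, -8) = -8
n3 (X): max(-9, -8) = -8
O prefers the lower value; n2=-3, n3=-8. n3 is better since -8 < -3.

n3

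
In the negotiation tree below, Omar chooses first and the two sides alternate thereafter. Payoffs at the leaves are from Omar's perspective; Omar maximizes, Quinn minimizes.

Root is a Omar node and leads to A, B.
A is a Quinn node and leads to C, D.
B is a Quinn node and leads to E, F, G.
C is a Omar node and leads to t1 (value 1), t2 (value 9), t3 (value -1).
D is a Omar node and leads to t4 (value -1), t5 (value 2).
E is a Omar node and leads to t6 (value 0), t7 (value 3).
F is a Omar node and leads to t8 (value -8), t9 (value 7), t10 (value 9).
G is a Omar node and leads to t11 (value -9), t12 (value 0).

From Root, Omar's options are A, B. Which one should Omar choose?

A

C (Omar): max(1, 9, -1) = 9
D (Omar): max(-1, 2) = 2
A (Quinn): min(9, 2) = 2
E (Omar): max(0, 3) = 3
F (Omar): max(-8, 7, 9) = 9
G (Omar): max(-9, 0) = 0
B (Quinn): min(3, 9, 0) = 0
Root (Omar): max(2, 0) = 2
Omar at Root wants the highest of {A=2, B=0}, so chooses A.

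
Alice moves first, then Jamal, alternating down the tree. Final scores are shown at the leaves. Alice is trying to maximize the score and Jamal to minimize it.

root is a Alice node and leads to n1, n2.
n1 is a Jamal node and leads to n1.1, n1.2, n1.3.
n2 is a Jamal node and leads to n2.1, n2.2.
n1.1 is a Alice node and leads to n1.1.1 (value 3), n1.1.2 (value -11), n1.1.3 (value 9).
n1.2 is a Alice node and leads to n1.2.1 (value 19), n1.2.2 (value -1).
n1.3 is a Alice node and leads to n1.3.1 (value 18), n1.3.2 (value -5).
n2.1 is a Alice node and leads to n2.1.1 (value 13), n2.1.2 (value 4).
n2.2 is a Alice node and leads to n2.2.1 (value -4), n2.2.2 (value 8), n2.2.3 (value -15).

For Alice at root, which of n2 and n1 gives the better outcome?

n2.1 (Alice): max(13, 4) = 13
n2.2 (Alice): max(-4, 8, -15) = 8
n2 (Jamal): min(13, 8) = 8
n1.1 (Alice): max(3, -11, 9) = 9
n1.2 (Alice): max(19, -1) = 19
n1.3 (Alice): max(18, -5) = 18
n1 (Jamal): min(9, 19, 18) = 9
Alice prefers the higher value; n2=8, n1=9. n1 is better since 9 > 8.

n1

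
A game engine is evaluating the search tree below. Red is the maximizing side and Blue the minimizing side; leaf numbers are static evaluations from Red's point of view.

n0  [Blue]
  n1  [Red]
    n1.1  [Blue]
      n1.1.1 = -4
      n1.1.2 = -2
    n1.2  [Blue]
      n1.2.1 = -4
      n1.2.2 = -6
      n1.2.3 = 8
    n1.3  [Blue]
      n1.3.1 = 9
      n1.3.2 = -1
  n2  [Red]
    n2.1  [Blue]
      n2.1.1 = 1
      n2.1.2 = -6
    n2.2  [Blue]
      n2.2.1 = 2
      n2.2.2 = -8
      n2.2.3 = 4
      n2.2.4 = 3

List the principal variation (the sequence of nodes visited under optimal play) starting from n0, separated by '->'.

n0 -> n2 -> n2.1 -> n2.1.2

n1.1 (Blue): min(-4, -2) = -4
n1.2 (Blue): min(-4, -6, 8) = -6
n1.3 (Blue): min(9, -1) = -1
n1 (Red): max(-4, -6, -1) = -1
n2.1 (Blue): min(1, -6) = -6
n2.2 (Blue): min(2, -8, 4, 3) = -8
n2 (Red): max(-6, -8) = -6
n0 (Blue): min(-1, -6) = -6
At n0, Blue picks n2 (lowest: -6).
At n2, Red picks n2.1 (highest: -6).
At n2.1, Blue picks n2.1.2 (lowest: -6).
Terminal value -6.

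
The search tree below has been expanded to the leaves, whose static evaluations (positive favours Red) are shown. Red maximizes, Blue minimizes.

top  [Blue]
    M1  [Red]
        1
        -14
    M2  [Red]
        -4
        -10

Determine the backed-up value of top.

-4

M1 (Red): max(1, -14) = 1
M2 (Red): max(-4, -10) = -4
top (Blue): min(1, -4) = -4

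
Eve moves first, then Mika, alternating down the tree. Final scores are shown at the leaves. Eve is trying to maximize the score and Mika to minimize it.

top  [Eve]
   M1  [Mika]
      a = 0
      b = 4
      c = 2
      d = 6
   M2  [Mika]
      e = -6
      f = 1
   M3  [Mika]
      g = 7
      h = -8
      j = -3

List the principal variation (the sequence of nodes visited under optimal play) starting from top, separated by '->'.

M1 (Mika): min(0, 4, 2, 6) = 0
M2 (Mika): min(-6, 1) = -6
M3 (Mika): min(7, -8, -3) = -8
top (Eve): max(0, -6, -8) = 0
At top, Eve picks M1 (highest: 0).
At M1, Mika picks a (lowest: 0).
Terminal value 0.

top -> M1 -> a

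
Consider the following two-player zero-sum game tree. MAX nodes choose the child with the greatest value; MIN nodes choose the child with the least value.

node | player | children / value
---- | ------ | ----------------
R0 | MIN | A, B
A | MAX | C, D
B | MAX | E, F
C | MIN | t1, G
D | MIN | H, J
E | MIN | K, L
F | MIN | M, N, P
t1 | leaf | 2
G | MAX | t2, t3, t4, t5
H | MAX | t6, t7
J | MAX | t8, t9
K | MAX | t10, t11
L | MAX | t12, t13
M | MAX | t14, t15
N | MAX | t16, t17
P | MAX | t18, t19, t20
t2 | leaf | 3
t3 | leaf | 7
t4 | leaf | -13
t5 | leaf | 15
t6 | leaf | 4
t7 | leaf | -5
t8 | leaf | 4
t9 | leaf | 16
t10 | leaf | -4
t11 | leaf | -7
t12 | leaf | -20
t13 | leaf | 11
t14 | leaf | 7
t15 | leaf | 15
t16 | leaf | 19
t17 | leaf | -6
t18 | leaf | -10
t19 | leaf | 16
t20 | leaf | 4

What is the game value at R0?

G (MAX): max(3, 7, -13, 15) = 15
C (MIN): min(2, 15) = 2
H (MAX): max(4, -5) = 4
J (MAX): max(4, 16) = 16
D (MIN): min(4, 16) = 4
A (MAX): max(2, 4) = 4
K (MAX): max(-4, -7) = -4
L (MAX): max(-20, 11) = 11
E (MIN): min(-4, 11) = -4
M (MAX): max(7, 15) = 15
N (MAX): max(19, -6) = 19
P (MAX): max(-10, 16, 4) = 16
F (MIN): min(15, 19, 16) = 15
B (MAX): max(-4, 15) = 15
R0 (MIN): min(4, 15) = 4

4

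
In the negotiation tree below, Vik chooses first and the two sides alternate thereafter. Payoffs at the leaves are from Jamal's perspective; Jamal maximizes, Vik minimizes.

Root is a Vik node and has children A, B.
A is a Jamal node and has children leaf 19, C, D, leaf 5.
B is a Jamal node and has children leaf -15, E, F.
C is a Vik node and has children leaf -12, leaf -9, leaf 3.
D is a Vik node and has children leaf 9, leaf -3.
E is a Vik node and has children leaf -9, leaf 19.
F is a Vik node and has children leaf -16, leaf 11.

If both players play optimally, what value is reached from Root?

C (Vik): min(-12, -9, 3) = -12
D (Vik): min(9, -3) = -3
A (Jamal): max(19, -12, -3, 5) = 19
E (Vik): min(-9, 19) = -9
F (Vik): min(-16, 11) = -16
B (Jamal): max(-15, -9, -16) = -9
Root (Vik): min(19, -9) = -9

-9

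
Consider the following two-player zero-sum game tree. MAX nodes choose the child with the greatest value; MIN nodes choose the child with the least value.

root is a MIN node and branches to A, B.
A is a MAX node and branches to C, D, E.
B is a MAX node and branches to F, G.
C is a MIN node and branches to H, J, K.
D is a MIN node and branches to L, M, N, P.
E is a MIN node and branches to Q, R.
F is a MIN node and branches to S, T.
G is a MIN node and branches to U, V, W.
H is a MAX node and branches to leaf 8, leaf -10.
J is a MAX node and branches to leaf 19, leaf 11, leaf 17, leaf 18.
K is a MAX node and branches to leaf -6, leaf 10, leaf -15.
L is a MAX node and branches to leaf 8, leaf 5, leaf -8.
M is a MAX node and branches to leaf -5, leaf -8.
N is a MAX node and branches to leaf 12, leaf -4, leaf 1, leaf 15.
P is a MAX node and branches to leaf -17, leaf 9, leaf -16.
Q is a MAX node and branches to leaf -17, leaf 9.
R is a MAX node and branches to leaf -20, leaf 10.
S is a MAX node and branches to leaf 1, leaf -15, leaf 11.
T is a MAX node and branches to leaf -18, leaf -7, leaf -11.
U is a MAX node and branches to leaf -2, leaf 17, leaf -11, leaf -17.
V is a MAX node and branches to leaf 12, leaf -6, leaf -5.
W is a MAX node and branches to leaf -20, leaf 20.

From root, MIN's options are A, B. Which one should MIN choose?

A

H (MAX): max(8, -10) = 8
J (MAX): max(19, 11, 17, 18) = 19
K (MAX): max(-6, 10, -15) = 10
C (MIN): min(8, 19, 10) = 8
L (MAX): max(8, 5, -8) = 8
M (MAX): max(-5, -8) = -5
N (MAX): max(12, -4, 1, 15) = 15
P (MAX): max(-17, 9, -16) = 9
D (MIN): min(8, -5, 15, 9) = -5
Q (MAX): max(-17, 9) = 9
R (MAX): max(-20, 10) = 10
E (MIN): min(9, 10) = 9
A (MAX): max(8, -5, 9) = 9
S (MAX): max(1, -15, 11) = 11
T (MAX): max(-18, -7, -11) = -7
F (MIN): min(11, -7) = -7
U (MAX): max(-2, 17, -11, -17) = 17
V (MAX): max(12, -6, -5) = 12
W (MAX): max(-20, 20) = 20
G (MIN): min(17, 12, 20) = 12
B (MAX): max(-7, 12) = 12
root (MIN): min(9, 12) = 9
MIN at root wants the lowest of {A=9, B=12}, so chooses A.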